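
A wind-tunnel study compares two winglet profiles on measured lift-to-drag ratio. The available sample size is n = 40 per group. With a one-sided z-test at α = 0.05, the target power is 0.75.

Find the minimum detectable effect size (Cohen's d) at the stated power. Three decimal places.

Required noncentrality: δ = z_{0.05} + z_{0.25} = 1.645 + 0.674 = 2.319.
δ = d·√(n/2) ⇒ d = δ/√(n/2) = 2.319/√(40/2) = 0.5186.

d ≈ 0.519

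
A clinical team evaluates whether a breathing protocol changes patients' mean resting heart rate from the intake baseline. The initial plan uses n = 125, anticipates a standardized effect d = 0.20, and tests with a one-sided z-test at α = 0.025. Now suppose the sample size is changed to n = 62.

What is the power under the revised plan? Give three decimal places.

With n = 62: δ = d·√n = 0.20 × √62 = 1.5748. Critical value z_{0.025} = 1.960.
Revised power = Φ(δ − 1.960) = Φ(-0.385) = 0.3501.

Power ≈ 0.350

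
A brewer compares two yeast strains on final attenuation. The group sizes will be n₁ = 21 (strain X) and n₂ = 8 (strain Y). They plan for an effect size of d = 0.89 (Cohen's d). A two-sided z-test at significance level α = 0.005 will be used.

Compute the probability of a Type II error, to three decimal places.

β ≈ 0.747

Noncentrality parameter: δ = d / √(1/n₁ + 1/n₂) = 0.89 / √(1/21 + 1/8) = 2.1421
Critical value for a two-sided test at α = 0.005: z_{α/2} = 2.807.
Power = Φ(δ − 2.807) + Φ(−δ − 2.807) = Φ(-0.665) + Φ(-4.949) = 0.2531 + 0.0000 = 0.2531.
Type II error: β = 1 − power = 1 − 0.2531 = 0.7469.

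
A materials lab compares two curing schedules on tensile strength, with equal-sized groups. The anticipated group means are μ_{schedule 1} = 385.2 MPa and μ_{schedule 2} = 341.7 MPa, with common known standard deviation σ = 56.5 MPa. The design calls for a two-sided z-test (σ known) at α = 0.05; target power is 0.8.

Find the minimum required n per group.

Standardized effect: d = |μ_{schedule 1} − μ_{schedule 2}| / σ = |385.2 − 341.7| / 56.5 = 0.7699
For power 0.8 need Φ(δ − z_{0.025}) = 0.8, so δ = z_{0.025} + z_{0.20} = 1.960 + 0.842 = 2.802.
(Ignoring the negligible lower-tail rejection probability gives the usual closed-form inversion.)
δ = d·√(n/2) ⇒ n = 2(δ/d)² = 2 × (2.802 / 0.7699)² = 26.48.
Round up to the next whole unit.

n = 27 per group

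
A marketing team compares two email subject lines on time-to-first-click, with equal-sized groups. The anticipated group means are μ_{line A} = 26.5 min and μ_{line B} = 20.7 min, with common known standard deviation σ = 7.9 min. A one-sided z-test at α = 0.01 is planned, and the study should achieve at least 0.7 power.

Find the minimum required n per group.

n = 31 per group

Standardized effect: d = |μ_{line A} − μ_{line B}| / σ = |26.5 − 20.7| / 7.9 = 0.7342
For power 0.7 need Φ(δ − z_{0.01}) = 0.7, so δ = z_{0.01} + z_{0.30} = 2.326 + 0.524 = 2.851.
δ = d·√(n/2) ⇒ n = 2(δ/d)² = 2 × (2.851 / 0.7342)² = 30.15.
Rounding up, n = 31 per group.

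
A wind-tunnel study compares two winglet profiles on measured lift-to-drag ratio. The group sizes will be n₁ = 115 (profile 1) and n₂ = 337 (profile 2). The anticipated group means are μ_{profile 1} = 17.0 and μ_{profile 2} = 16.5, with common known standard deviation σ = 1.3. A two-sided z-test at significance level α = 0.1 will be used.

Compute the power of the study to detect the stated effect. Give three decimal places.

Power ≈ 0.972

Standardized effect: d = |μ_{profile 1} − μ_{profile 2}| / σ = |17.0 − 16.5| / 1.3 = 0.3846
Noncentrality parameter: δ = d / √(1/n₁ + 1/n₂) = 0.3846 / √(1/115 + 1/337) = 3.5614
Critical value for a two-sided test at α = 0.1: z_{α/2} = 1.645.
Power = Φ(δ − 1.645) + Φ(−δ − 1.645) = Φ(1.917) + Φ(-5.206) = 0.9724 + 0.0000 = 0.9724.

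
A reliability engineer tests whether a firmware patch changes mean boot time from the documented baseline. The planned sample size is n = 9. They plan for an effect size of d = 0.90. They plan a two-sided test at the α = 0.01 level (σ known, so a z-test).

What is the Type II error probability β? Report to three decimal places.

β ≈ 0.451

Noncentrality parameter: δ = d·√n = 0.90 × √9 = 2.7000
Critical value for a two-sided test at α = 0.01: z_{α/2} = 2.576.
Power = Φ(δ − 2.576) + Φ(−δ − 2.576) = Φ(0.124) + Φ(-5.276) = 0.5494 + 0.0000 = 0.5494.
Type II error: β = 1 − power = 1 − 0.5494 = 0.4506.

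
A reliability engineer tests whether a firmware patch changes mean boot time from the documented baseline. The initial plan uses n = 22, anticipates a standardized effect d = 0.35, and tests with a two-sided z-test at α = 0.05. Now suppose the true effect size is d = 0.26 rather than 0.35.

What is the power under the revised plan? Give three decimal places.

With d = 0.26: δ = d·√n = 0.26 × √22 = 1.2195. Critical value z_{0.025} = 1.960.
Revised power = Φ(δ − 1.960) + Φ(−δ − 1.960) = Φ(-0.740) + Φ(-3.179) = 0.2295 + 0.0007 = 0.2302.

Power ≈ 0.230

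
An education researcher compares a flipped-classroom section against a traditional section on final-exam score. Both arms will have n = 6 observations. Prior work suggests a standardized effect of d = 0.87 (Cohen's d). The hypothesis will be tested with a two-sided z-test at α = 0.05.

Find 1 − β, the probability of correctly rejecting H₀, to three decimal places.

Noncentrality parameter: δ = d·√(n/2) = 0.87 × √(6/2) = 1.5069
Critical value for a two-sided test at α = 0.05: z_{α/2} = 1.960.
Power = Φ(δ − 1.960) + Φ(−δ − 1.960) = Φ(-0.453) + Φ(-3.467) = 0.3252 + 0.0003 = 0.3255.

Power ≈ 0.326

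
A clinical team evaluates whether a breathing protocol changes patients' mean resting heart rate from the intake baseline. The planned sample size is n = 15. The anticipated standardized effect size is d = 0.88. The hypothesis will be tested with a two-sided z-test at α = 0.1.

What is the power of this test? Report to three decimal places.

Power ≈ 0.961

Noncentrality parameter: δ = d·√n = 0.88 × √15 = 3.4082
Critical value for a two-sided test at α = 0.1: z_{α/2} = 1.645.
Power = Φ(δ − 1.645) + Φ(−δ − 1.645) = Φ(1.763) + Φ(-5.053) = 0.9611 + 0.0000 = 0.9611.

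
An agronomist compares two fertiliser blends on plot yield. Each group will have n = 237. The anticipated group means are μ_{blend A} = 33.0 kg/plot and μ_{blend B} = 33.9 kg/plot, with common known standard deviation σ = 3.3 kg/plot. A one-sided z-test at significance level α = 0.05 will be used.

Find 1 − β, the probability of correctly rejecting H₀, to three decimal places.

Standardized effect: d = |μ_{blend A} − μ_{blend B}| / σ = |33.0 − 33.9| / 3.3 = 0.2727
Noncentrality parameter: λ = d·√(n/2) = 0.2727 × √(237/2) = 2.9688
Critical value for a one-sided test at α = 0.05: z_α = 1.645.
Power = P(Z > 1.645 − λ) = Φ(1.324) = 0.9072.

Power ≈ 0.907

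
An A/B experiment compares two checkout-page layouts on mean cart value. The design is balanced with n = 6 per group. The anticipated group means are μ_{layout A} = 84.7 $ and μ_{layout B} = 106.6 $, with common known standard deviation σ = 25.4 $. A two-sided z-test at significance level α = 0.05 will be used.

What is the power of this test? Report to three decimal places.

Standardized effect: d = |μ_{layout A} − μ_{layout B}| / σ = |84.7 − 106.6| / 25.4 = 0.8622
Noncentrality parameter: δ = d·√(n/2) = 0.8622 × √(6/2) = 1.4934
Two-sided α = 0.05 → critical value z_{0.025} = 1.960.
Power = Φ(δ − 1.960) + Φ(−δ − 1.960) = Φ(-0.467) + Φ(-3.453) = 0.3204 + 0.0003 = 0.3207.

Power ≈ 0.321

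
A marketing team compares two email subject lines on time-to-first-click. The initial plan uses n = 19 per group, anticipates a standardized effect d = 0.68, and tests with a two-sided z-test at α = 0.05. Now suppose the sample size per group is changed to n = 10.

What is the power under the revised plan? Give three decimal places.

With n = 10 per group: δ = d·√(n/2) = 0.68 × √(10/2) = 1.5205. Critical value z_{0.025} = 1.960.
Revised power = Φ(δ − 1.960) + Φ(−δ − 1.960) = Φ(-0.439) + Φ(-3.480) = 0.3302 + 0.0003 = 0.3304.

Power ≈ 0.330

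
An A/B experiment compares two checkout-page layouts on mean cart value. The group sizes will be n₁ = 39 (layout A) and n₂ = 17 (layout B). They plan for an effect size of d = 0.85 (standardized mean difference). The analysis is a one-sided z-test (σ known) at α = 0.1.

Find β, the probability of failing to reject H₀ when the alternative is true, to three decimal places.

Noncentrality parameter: δ = d / √(1/n₁ + 1/n₂) = 0.85 / √(1/39 + 1/17) = 2.9247
Critical value for a one-sided test at α = 0.1: z_α = 1.282.
Power = P(Z > 1.282 − δ) = Φ(1.643) = 0.9498.
Type II error: β = 1 − power = 1 − 0.9498 = 0.0502.

β ≈ 0.050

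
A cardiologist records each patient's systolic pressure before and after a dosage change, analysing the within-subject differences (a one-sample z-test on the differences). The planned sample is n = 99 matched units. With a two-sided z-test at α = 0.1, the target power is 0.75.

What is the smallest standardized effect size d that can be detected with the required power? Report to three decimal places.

Need Φ(δ − 1.645) = 0.75, so δ = 1.645 + 0.674 = 2.319.
(The second rejection-region term Φ(−δ − z_{α/2}) is negligible and dropped.)
δ = d·√n ⇒ d = δ/√n = 2.319/√99 = 0.2331.

d ≈ 0.233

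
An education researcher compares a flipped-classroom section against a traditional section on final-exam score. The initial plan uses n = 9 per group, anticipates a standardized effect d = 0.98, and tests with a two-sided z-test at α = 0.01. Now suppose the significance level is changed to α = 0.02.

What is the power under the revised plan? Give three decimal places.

δ = d·√(n/2) = 0.98 × √(9/2) = 2.0789 (unchanged). New critical value: z_{0.01} = 2.326.
Revised power = Φ(δ − 2.326) + Φ(−δ − 2.326) = Φ(-0.247) + Φ(-4.405) = 0.4023 + 0.0000 = 0.4023.

Power ≈ 0.402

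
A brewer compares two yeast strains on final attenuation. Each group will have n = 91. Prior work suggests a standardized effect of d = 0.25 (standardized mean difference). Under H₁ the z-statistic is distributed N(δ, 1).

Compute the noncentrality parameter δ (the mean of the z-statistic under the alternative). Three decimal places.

δ ≈ 1.686

δ = d·√(n/2) = 0.25 × √(91/2) = 1.6863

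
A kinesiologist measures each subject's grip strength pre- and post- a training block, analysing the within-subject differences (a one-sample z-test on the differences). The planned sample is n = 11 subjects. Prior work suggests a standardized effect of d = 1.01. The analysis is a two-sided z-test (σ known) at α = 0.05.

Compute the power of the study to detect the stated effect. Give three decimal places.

Power ≈ 0.918

Noncentrality parameter: δ = d·√n = 1.01 × √11 = 3.3498
Two-sided α = 0.05 → critical value z_{0.025} = 1.960.
Power = Φ(δ − 1.960) + Φ(−δ − 1.960) = Φ(1.390) + Φ(-5.310) = 0.9177 + 0.0000 = 0.9177.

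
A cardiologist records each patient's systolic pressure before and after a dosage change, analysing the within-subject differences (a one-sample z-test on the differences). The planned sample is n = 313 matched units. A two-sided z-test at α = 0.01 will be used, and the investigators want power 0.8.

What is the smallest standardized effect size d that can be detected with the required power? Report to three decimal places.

d ≈ 0.193

Required noncentrality: δ = z_{0.005} + z_{0.20} = 2.576 + 0.842 = 3.417.
(The second rejection-region term Φ(−δ − z_{α/2}) is negligible and dropped.)
δ = d·√n ⇒ d = δ/√n = 3.417/√313 = 0.1932.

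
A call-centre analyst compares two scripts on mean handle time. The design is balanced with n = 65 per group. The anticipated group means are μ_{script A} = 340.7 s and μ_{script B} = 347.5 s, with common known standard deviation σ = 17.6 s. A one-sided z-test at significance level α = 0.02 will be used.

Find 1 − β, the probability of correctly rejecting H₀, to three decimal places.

Power ≈ 0.559

Standardized effect: d = |μ_{script A} − μ_{script B}| / σ = |340.7 − 347.5| / 17.6 = 0.3864
Noncentrality parameter: λ = d·√(n/2) = 0.3864 × √(65/2) = 2.2026
One-sided α = 0.02 → critical value z_{0.02} = 2.054.
Power = Φ(λ − 2.054) = Φ(0.149) = 0.5592.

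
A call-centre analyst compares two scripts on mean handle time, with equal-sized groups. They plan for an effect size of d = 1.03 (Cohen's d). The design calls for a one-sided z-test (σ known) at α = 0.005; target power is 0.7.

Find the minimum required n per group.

n = 19 per group

For power 0.7 need Φ(δ − z_{0.005}) = 0.7, so δ = z_{0.005} + z_{0.30} = 2.576 + 0.524 = 3.100.
δ = d·√(n/2) ⇒ n = 2(δ/d)² = 2 × (3.100 / 1.03)² = 18.12.
Round up to the next whole unit.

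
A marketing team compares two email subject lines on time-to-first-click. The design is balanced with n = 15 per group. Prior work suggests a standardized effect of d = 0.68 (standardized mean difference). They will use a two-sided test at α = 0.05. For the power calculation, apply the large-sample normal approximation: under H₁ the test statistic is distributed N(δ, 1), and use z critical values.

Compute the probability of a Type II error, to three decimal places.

β ≈ 0.539

Noncentrality parameter: δ = d·√(n/2) = 0.68 × √(15/2) = 1.8623
Two-sided α = 0.05 → critical value z_{0.025} = 1.960.
Power = Φ(δ − 1.960) + Φ(−δ − 1.960) = Φ(-0.098) + Φ(-3.822) = 0.4611 + 0.0001 = 0.4611.
Type II error: β = 1 − power = 1 − 0.4611 = 0.5389.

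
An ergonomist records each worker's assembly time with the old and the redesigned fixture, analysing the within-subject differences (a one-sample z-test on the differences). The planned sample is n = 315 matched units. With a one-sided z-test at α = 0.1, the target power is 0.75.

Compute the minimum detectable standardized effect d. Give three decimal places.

d ≈ 0.110

Required noncentrality: δ = z_{0.1} + z_{0.25} = 1.282 + 0.674 = 1.956.
δ = d·√n ⇒ d = δ/√n = 1.956/√315 = 0.1102.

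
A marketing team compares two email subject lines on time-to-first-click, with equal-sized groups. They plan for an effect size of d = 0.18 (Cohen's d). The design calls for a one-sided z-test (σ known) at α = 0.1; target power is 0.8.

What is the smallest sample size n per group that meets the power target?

Set Φ(δ − 1.282) = 0.8; then δ − 1.282 = Φ⁻¹(0.8) = 0.842, giving δ = 2.123.
δ = d·√(n/2) ⇒ n = 2(δ/d)² = 2 × (2.123 / 0.18)² = 278.26.
Rounding up, n = 279 per group.

n = 279 per group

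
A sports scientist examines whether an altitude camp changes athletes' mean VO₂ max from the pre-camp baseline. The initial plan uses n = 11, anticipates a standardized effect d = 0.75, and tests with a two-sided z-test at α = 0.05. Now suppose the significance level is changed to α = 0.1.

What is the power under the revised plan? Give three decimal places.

δ = d·√n = 0.75 × √11 = 2.4875 (unchanged). New critical value: z_{0.05} = 1.645.
Revised power = Φ(δ − 1.645) + Φ(−δ − 1.645) = Φ(0.843) + Φ(-4.132) = 0.8003 + 0.0000 = 0.8003.

Power ≈ 0.800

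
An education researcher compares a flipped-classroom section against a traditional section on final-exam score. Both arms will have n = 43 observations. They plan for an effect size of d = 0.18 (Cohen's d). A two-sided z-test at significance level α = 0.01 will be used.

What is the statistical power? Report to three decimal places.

Noncentrality parameter: δ = d·√(n/2) = 0.18 × √(43/2) = 0.8346
Critical value for a two-sided test at α = 0.01: z_{α/2} = 2.576.
Power = Φ(δ − 2.576) + Φ(−δ − 2.576) = Φ(-1.741) + Φ(-3.410) = 0.0408 + 0.0003 = 0.0411.

Power ≈ 0.041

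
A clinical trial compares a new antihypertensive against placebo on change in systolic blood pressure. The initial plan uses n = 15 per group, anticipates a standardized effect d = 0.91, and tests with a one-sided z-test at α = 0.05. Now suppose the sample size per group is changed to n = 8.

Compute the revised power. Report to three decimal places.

Power ≈ 0.570

With n = 8 per group: δ = d·√(n/2) = 0.91 × √(8/2) = 1.8200. Critical value z_{0.05} = 1.645.
Revised power = Φ(δ − 1.645) = Φ(0.175) = 0.5695.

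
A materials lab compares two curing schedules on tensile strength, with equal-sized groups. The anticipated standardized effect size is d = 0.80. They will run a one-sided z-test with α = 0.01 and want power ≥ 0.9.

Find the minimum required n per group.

n = 41 per group

Set Φ(δ − 2.326) = 0.9; then δ − 2.326 = Φ⁻¹(0.9) = 1.282, giving δ = 3.608.
δ = d·√(n/2) ⇒ n = 2(δ/d)² = 2 × (3.608 / 0.80)² = 40.68.
Round up to the next whole unit.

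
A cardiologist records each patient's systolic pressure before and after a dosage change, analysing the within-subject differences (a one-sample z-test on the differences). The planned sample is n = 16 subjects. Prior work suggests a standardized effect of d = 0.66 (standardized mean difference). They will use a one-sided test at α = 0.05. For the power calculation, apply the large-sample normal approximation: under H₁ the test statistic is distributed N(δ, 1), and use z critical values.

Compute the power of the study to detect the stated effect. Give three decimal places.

Noncentrality parameter: δ = d·√n = 0.66 × √16 = 2.6400
Critical value for a one-sided test at α = 0.05: z_α = 1.645.
Power = Φ(δ − 1.645) = Φ(0.995) = 0.8402.

Power ≈ 0.840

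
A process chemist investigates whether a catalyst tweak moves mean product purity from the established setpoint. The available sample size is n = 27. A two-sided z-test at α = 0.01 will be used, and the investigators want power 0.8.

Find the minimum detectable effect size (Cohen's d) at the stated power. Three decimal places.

d ≈ 0.658

Need Φ(δ − 2.576) = 0.8, so δ = 2.576 + 0.842 = 3.417.
(Lower-tail contribution to power is negligible for δ > 0.)
δ = d·√n ⇒ d = δ/√n = 3.417/√27 = 0.6577.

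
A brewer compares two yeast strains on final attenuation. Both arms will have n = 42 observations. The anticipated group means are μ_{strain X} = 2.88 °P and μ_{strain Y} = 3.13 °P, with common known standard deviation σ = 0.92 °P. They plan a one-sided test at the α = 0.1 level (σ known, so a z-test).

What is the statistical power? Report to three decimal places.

Power ≈ 0.486

Standardized effect: d = |μ_{strain X} − μ_{strain Y}| / σ = |2.88 − 3.13| / 0.92 = 0.2717
Noncentrality parameter: δ = d·√(n/2) = 0.2717 × √(42/2) = 1.2453
One-sided α = 0.1 → critical value z_{0.1} = 1.282.
Power = P(Z > 1.282 − δ) = Φ(-0.036) = 0.4855.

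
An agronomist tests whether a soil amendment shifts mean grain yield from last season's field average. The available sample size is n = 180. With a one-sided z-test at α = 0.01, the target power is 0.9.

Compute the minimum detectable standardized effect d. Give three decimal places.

d ≈ 0.269

Required noncentrality: δ = z_{0.01} + z_{0.10} = 2.326 + 1.282 = 3.608.
δ = d·√n ⇒ d = δ/√n = 3.608/√180 = 0.2689.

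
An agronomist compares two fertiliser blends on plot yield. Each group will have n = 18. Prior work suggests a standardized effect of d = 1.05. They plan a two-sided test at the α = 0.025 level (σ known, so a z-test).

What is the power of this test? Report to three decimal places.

Power ≈ 0.818

Noncentrality parameter: δ = d·√(n/2) = 1.05 × √(18/2) = 3.1500
Two-sided α = 0.025 → critical value z_{0.0125} = 2.241.
Power = Φ(δ − 2.241) + Φ(−δ − 2.241) = Φ(0.909) + Φ(-5.391) = 0.8182 + 0.0000 = 0.8182.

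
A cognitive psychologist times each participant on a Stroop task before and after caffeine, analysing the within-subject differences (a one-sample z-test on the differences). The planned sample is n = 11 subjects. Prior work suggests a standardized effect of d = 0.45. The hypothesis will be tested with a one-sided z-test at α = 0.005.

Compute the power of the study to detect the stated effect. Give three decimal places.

Power ≈ 0.139

Noncentrality parameter: δ = d·√n = 0.45 × √11 = 1.4925
One-sided α = 0.005 → critical value z_{0.005} = 2.576.
Power = Φ(δ − 2.576) = Φ(-1.083) = 0.1393.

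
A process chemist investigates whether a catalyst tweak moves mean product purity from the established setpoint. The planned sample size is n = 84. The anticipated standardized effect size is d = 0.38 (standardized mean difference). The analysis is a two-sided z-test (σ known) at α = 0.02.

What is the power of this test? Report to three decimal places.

Power ≈ 0.876

Noncentrality parameter: δ = d·√n = 0.38 × √84 = 3.4828
Critical value for a two-sided test at α = 0.02: z_{α/2} = 2.326.
Power = Φ(δ − 2.326) + Φ(−δ − 2.326) = Φ(1.156) + Φ(-5.809) = 0.8762 + 0.0000 = 0.8762.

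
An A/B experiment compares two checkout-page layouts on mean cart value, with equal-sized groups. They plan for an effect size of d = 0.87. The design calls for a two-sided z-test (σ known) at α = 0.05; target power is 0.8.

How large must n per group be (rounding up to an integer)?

For power 0.8 need Φ(δ − z_{0.025}) = 0.8, so δ = z_{0.025} + z_{0.20} = 1.960 + 0.842 = 2.802.
(Ignoring the negligible lower-tail rejection probability gives the usual closed-form inversion.)
δ = d·√(n/2) ⇒ n = 2(δ/d)² = 2 × (2.802 / 0.87)² = 20.74.
Rounding up, n = 21 per group.

n = 21 per group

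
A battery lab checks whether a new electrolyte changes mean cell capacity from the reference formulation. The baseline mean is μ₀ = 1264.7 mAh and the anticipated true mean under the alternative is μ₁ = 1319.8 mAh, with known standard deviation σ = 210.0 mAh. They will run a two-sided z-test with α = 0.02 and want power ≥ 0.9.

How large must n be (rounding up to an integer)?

n = 190

Standardized effect: d = |μ₁ − μ₀| / σ = |1319.8 − 1264.7| / 210.0 = 0.2624
For power 0.9 need Φ(δ − z_{0.01}) = 0.9, so δ = z_{0.01} + z_{0.10} = 2.326 + 1.282 = 3.608.
(For δ > 0 the lower-tail rejection region contributes negligibly to power, so the one-term inversion is standard.)
δ = d·√n ⇒ n = (δ/d)² = (3.608 / 0.2624)² = 189.08.
Round up to the next whole unit.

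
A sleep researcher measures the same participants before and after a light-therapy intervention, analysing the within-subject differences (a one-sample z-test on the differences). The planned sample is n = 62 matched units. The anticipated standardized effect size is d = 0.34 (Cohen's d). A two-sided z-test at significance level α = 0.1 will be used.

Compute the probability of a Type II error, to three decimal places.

β ≈ 0.151

Noncentrality parameter: δ = d·√n = 0.34 × √62 = 2.6772
Two-sided α = 0.1 → critical value z_{0.05} = 1.645.
Power = Φ(δ − 1.645) + Φ(−δ − 1.645) = Φ(1.032) + Φ(-4.322) = 0.8490 + 0.0000 = 0.8490.
Type II error: β = 1 − power = 1 − 0.8490 = 0.1510.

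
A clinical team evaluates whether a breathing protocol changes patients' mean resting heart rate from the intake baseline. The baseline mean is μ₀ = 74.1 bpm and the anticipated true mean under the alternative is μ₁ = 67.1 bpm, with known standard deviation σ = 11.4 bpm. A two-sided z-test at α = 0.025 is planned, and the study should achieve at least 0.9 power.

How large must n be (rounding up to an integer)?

n = 33

Standardized effect: d = |μ₁ − μ₀| / σ = |67.1 − 74.1| / 11.4 = 0.6140
For power 0.9 need Φ(δ − z_{0.0125}) = 0.9, so δ = z_{0.0125} + z_{0.10} = 2.241 + 1.282 = 3.523.
(For δ > 0 the lower-tail rejection region contributes negligibly to power, so the one-term inversion is standard.)
δ = d·√n ⇒ n = (δ/d)² = (3.523 / 0.6140)² = 32.92.
Round up to the next whole unit.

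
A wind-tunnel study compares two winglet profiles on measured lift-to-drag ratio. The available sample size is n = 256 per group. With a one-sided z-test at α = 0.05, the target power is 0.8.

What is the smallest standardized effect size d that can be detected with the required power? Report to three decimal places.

Required noncentrality: δ = z_{0.05} + z_{0.20} = 1.645 + 0.842 = 2.486.
δ = d·√(n/2) ⇒ d = δ/√(n/2) = 2.486/√(256/2) = 0.2198.

d ≈ 0.220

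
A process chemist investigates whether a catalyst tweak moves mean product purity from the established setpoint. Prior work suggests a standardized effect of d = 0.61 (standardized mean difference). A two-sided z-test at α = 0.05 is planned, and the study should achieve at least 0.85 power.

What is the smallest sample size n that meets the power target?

Set Φ(δ − 1.960) = 0.85; then δ − 1.960 = Φ⁻¹(0.85) = 1.036, giving δ = 2.996.
(Ignoring the negligible lower-tail rejection probability gives the usual closed-form inversion.)
δ = d·√n ⇒ n = (δ/d)² = (2.996 / 0.61)² = 24.13.
Round up to the next whole unit.

n = 25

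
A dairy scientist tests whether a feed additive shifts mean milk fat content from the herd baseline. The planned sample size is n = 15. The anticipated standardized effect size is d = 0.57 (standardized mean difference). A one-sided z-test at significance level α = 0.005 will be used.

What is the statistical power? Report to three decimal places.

Power ≈ 0.356

Noncentrality parameter: δ = d·√n = 0.57 × √15 = 2.2076
Critical value for a one-sided test at α = 0.005: z_α = 2.576.
Power = Φ(δ − 2.576) = Φ(-0.368) = 0.3564.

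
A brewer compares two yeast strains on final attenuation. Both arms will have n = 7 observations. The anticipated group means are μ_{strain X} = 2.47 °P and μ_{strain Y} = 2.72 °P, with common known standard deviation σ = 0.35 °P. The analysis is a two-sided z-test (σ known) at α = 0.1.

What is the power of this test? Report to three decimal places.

Power ≈ 0.380

Standardized effect: d = |μ_{strain X} − μ_{strain Y}| / σ = |2.47 − 2.72| / 0.35 = 0.7143
Noncentrality parameter: δ = d·√(n/2) = 0.7143 × √(7/2) = 1.3363
Two-sided α = 0.1 → critical value z_{0.05} = 1.645.
Power = Φ(δ − 1.645) + Φ(−δ − 1.645) = Φ(-0.309) + Φ(-2.981) = 0.3788 + 0.0014 = 0.3803.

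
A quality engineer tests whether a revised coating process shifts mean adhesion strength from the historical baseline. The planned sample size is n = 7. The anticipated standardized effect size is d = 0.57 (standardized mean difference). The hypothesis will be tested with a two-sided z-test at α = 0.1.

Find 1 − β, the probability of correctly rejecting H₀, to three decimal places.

Power ≈ 0.446

Noncentrality parameter: δ = d·√n = 0.57 × √7 = 1.5081
Two-sided α = 0.1 → critical value z_{0.05} = 1.645.
Power = Φ(δ − 1.645) + Φ(−δ − 1.645) = Φ(-0.137) + Φ(-3.153) = 0.4456 + 0.0008 = 0.4464.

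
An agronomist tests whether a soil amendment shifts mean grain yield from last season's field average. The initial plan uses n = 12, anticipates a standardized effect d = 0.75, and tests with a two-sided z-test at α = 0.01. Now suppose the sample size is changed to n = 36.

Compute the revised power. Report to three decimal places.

Power ≈ 0.973

With n = 36: δ = d·√n = 0.75 × √36 = 4.5000. Critical value z_{0.005} = 2.576.
Revised power = Φ(δ − 2.576) + Φ(−δ − 2.576) = Φ(1.924) + Φ(-7.076) = 0.9728 + 0.0000 = 0.9728.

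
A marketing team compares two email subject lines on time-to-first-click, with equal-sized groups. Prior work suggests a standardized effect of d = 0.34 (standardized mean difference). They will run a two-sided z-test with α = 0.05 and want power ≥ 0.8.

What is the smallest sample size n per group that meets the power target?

For power 0.8 need Φ(δ − z_{0.025}) = 0.8, so δ = z_{0.025} + z_{0.20} = 1.960 + 0.842 = 2.802.
(The Φ(−δ − z_{α/2}) term is vanishingly small for δ > 0 and is dropped in the standard sample-size formula.)
δ = d·√(n/2) ⇒ n = 2(δ/d)² = 2 × (2.802 / 0.34)² = 135.79.
Rounding up, n = 136 per group.

n = 136 per group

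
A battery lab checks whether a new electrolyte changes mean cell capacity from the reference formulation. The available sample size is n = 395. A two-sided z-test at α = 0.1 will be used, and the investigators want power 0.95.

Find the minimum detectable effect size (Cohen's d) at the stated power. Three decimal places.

Required noncentrality: δ = z_{0.05} + z_{0.05} = 1.645 + 1.645 = 3.290.
(Lower-tail contribution to power is negligible for δ > 0.)
δ = d·√n ⇒ d = δ/√n = 3.290/√395 = 0.1655.

d ≈ 0.166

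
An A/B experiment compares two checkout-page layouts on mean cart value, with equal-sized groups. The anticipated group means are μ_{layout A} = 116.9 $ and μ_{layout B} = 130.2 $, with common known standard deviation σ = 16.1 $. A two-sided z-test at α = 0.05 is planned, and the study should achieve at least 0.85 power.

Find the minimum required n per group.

n = 27 per group

Standardized effect: d = |μ_{layout A} − μ_{layout B}| / σ = |116.9 − 130.2| / 16.1 = 0.8261
For power 0.85 need Φ(δ − z_{0.025}) = 0.85, so δ = z_{0.025} + z_{0.15} = 1.960 + 1.036 = 2.996.
(Ignoring the negligible lower-tail rejection probability gives the usual closed-form inversion.)
δ = d·√(n/2) ⇒ n = 2(δ/d)² = 2 × (2.996 / 0.8261)² = 26.31.
Rounding up, n = 27 per group.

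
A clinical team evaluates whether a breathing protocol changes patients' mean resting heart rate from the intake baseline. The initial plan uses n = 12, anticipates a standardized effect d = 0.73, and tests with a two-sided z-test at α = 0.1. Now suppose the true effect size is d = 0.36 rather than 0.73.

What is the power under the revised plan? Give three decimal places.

Power ≈ 0.347

With d = 0.36: δ = d·√n = 0.36 × √12 = 1.2471. Critical value z_{0.05} = 1.645.
Revised power = Φ(δ − 1.645) + Φ(−δ − 1.645) = Φ(-0.398) + Φ(-2.892) = 0.3454 + 0.0019 = 0.3473.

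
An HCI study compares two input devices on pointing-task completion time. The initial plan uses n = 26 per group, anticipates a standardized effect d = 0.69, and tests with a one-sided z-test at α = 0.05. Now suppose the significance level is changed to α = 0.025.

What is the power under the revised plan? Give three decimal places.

δ = d·√(n/2) = 0.69 × √(26/2) = 2.4878 (unchanged). New critical value: z_{0.025} = 1.960.
Revised power = Φ(δ − 1.960) = Φ(0.528) = 0.7012.

Power ≈ 0.701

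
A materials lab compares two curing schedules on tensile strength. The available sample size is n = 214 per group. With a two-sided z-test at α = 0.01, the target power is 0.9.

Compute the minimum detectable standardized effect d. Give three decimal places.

Required noncentrality: δ = z_{0.005} + z_{0.10} = 2.576 + 1.282 = 3.857.
(The second rejection-region term Φ(−δ − z_{α/2}) is negligible and dropped.)
δ = d·√(n/2) ⇒ d = δ/√(n/2) = 3.857/√(214/2) = 0.3729.

d ≈ 0.373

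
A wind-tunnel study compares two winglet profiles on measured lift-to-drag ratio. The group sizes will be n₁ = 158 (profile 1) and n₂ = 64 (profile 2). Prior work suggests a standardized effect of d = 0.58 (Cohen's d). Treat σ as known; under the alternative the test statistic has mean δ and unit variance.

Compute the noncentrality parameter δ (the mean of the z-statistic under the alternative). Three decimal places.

δ ≈ 3.914

The noncentrality parameter scales effect size by the design's sample-size factor: δ = d / √(1/n₁ + 1/n₂) = 0.58 / √(1/158 + 1/64) = 3.9144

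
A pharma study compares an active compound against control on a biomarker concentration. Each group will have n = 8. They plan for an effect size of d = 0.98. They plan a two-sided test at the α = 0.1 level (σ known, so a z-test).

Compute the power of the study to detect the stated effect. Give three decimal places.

Power ≈ 0.624

Noncentrality parameter: δ = d·√(n/2) = 0.98 × √(8/2) = 1.9600
Critical value for a two-sided test at α = 0.1: z_{α/2} = 1.645.
Power = Φ(δ − 1.645) + Φ(−δ − 1.645) = Φ(0.315) + Φ(-3.605) = 0.6237 + 0.0002 = 0.6238.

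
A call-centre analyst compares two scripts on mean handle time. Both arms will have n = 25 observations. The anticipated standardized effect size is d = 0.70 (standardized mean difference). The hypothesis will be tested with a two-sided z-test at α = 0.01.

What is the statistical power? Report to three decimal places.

Power ≈ 0.460

Noncentrality parameter: δ = d·√(n/2) = 0.70 × √(25/2) = 2.4749
Two-sided α = 0.01 → critical value z_{0.005} = 2.576.
Power = Φ(δ − 2.576) + Φ(−δ − 2.576) = Φ(-0.101) + Φ(-5.051) = 0.4598 + 0.0000 = 0.4598.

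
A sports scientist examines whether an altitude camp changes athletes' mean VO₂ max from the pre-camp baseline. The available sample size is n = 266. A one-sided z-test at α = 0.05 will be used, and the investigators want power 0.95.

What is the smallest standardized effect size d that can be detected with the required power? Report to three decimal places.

Need Φ(δ − 1.645) = 0.95, so δ = 1.645 + 1.645 = 3.290.
δ = d·√n ⇒ d = δ/√n = 3.290/√266 = 0.2017.

d ≈ 0.202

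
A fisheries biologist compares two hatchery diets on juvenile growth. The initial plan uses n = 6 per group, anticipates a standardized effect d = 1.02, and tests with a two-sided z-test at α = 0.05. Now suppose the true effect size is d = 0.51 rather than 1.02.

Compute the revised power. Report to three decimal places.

Power ≈ 0.143

With d = 0.51: δ = d·√(n/2) = 0.51 × √(6/2) = 0.8833. Critical value z_{0.025} = 1.960.
Revised power = Φ(δ − 1.960) + Φ(−δ − 1.960) = Φ(-1.077) + Φ(-2.843) = 0.1408 + 0.0022 = 0.1431.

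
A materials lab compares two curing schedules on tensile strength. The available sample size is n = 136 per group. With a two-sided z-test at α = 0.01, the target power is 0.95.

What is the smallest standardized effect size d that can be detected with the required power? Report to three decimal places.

d ≈ 0.512

Required noncentrality: δ = z_{0.005} + z_{0.05} = 2.576 + 1.645 = 4.221.
(The second rejection-region term Φ(−δ − z_{α/2}) is negligible and dropped.)
δ = d·√(n/2) ⇒ d = δ/√(n/2) = 4.221/√(136/2) = 0.5118.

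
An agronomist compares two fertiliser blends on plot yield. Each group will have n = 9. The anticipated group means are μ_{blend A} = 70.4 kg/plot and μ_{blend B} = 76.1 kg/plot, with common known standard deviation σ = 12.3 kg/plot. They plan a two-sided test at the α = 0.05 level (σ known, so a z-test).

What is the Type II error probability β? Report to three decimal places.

β ≈ 0.834

Standardized effect: d = |μ_{blend A} − μ_{blend B}| / σ = |70.4 − 76.1| / 12.3 = 0.4634
Noncentrality parameter: λ = d·√(n/2) = 0.4634 × √(9/2) = 0.9831
Two-sided α = 0.05 → critical value z_{0.025} = 1.960.
Power = Φ(λ − 1.960) + Φ(−λ − 1.960) = Φ(-0.977) + Φ(-2.943) = 0.1643 + 0.0016 = 0.1659.
Type II error: β = 1 − power = 1 − 0.1659 = 0.8341.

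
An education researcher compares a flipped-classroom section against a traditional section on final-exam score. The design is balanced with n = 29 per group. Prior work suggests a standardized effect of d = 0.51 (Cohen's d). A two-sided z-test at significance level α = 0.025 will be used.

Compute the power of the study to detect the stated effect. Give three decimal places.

Noncentrality parameter: δ = d·√(n/2) = 0.51 × √(29/2) = 1.9420
Critical value for a two-sided test at α = 0.025: z_{α/2} = 2.241.
Power = Φ(δ − 2.241) + Φ(−δ − 2.241) = Φ(-0.299) + Φ(-4.183) = 0.3823 + 0.0000 = 0.3823.

Power ≈ 0.382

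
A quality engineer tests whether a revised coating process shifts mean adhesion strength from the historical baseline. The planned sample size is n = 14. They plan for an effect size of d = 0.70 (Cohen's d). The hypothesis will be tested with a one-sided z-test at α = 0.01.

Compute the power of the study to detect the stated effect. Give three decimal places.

Power ≈ 0.615

Noncentrality parameter: δ = d·√n = 0.70 × √14 = 2.6192
Critical value for a one-sided test at α = 0.01: z_α = 2.326.
Power = Φ(δ − 2.326) = Φ(0.293) = 0.6152.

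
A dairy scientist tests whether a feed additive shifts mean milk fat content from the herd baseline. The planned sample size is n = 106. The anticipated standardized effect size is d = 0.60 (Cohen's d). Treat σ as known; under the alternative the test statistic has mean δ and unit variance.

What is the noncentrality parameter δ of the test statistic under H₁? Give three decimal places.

δ = d·√n = 0.60 × √106 = 6.1774

δ ≈ 6.177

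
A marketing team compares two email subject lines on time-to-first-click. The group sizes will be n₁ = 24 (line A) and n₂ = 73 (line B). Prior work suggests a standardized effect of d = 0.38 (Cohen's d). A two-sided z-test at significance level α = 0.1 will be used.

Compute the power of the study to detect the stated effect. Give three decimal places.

Power ≈ 0.489

Noncentrality parameter: δ = d / √(1/n₁ + 1/n₂) = 0.38 / √(1/24 + 1/73) = 1.6150
Critical value for a two-sided test at α = 0.1: z_{α/2} = 1.645.
Power = Φ(δ − 1.645) + Φ(−δ − 1.645) = Φ(-0.030) + Φ(-3.260) = 0.4881 + 0.0006 = 0.4886.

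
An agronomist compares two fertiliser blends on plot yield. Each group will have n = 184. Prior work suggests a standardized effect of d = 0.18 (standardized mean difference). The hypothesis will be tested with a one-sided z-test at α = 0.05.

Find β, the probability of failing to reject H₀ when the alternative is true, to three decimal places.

β ≈ 0.467

Noncentrality parameter: δ = d·√(n/2) = 0.18 × √(184/2) = 1.7265
Critical value for a one-sided test at α = 0.05: z_α = 1.645.
Power = Φ(δ − 1.645) = Φ(0.082) = 0.5325.
Type II error: β = 1 − power = 1 − 0.5325 = 0.4675.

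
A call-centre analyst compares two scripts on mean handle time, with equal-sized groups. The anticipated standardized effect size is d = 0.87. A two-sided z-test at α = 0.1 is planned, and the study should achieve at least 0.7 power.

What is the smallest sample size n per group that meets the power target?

n = 13 per group

For power 0.7 need Φ(δ − z_{0.05}) = 0.7, so δ = z_{0.05} + z_{0.30} = 1.645 + 0.524 = 2.169.
(The Φ(−δ − z_{α/2}) term is vanishingly small for δ > 0 and is dropped in the standard sample-size formula.)
δ = d·√(n/2) ⇒ n = 2(δ/d)² = 2 × (2.169 / 0.87)² = 12.43.
Rounding up, n = 13 per group.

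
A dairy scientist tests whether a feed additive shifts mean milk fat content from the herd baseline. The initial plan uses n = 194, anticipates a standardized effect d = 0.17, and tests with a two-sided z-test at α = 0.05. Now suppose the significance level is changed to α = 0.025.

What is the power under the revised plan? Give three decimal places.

δ = d·√n = 0.17 × √194 = 2.3678 (unchanged). New critical value: z_{0.0125} = 2.241.
Revised power = Φ(δ − 2.241) + Φ(−δ − 2.241) = Φ(0.126) + Φ(-4.609) = 0.5503 + 0.0000 = 0.5503.

Power ≈ 0.550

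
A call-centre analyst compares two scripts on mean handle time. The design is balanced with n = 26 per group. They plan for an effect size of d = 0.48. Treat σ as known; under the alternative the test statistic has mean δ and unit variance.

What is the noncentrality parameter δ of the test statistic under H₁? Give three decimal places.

δ ≈ 1.731

The noncentrality parameter scales effect size by the design's sample-size factor: δ = d·√(n/2) = 0.48 × √(26/2) = 1.7307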